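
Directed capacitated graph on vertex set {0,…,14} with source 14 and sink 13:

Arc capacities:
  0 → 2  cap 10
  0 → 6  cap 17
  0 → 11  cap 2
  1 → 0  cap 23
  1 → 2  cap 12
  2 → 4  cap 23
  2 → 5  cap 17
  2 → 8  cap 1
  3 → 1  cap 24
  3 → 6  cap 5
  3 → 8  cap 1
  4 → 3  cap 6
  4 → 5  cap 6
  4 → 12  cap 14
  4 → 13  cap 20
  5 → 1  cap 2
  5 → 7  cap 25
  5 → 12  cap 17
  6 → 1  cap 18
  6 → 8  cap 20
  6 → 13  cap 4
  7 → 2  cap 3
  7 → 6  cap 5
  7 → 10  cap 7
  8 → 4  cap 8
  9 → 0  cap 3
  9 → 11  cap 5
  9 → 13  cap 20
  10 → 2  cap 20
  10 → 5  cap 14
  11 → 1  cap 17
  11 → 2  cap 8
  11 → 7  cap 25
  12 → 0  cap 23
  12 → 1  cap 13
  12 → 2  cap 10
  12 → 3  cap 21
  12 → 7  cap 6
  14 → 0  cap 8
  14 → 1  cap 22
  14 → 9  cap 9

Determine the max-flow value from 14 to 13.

Maximum flow value: 33

augment #1: 14→9→13 bottleneck 9, total now 9
augment #2: 14→0→6→13 bottleneck 4, total now 13
augment #3: 14→0→2→4→13 bottleneck 4, total now 17
augment #4: 14→1→2→4→13 bottleneck 12, total now 29
augment #5: 14→1→0→2→4→13 bottleneck 4, total now 33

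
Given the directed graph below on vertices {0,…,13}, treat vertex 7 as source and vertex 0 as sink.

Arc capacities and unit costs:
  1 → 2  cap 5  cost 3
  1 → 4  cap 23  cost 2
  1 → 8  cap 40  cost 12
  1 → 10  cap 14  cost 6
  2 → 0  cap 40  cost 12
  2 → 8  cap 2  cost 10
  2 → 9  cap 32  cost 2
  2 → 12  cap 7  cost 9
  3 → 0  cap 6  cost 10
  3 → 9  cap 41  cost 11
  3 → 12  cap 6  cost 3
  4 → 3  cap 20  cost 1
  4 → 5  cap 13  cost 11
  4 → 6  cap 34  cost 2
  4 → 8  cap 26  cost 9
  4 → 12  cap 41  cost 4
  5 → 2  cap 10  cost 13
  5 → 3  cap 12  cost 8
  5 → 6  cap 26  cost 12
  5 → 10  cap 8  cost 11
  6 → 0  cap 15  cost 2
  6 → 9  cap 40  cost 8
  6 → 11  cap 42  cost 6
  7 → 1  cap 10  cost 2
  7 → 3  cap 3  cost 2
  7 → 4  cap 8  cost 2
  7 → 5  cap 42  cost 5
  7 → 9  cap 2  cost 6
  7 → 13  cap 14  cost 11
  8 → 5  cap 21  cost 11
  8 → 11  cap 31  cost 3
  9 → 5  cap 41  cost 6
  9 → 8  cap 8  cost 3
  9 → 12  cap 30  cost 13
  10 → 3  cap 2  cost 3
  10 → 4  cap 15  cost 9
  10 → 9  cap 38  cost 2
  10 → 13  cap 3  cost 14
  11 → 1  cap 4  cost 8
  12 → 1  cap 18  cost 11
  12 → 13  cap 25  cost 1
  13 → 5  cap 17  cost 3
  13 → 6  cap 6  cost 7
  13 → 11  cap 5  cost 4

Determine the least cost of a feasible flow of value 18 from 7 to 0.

shortest-cost path #1: 7→4→6→0 push 8 @ unit cost 6 (adds 48)
shortest-cost path #2: 7→1→4→6→0 push 7 @ unit cost 8 (adds 56)
shortest-cost path #3: 7→3→0 push 3 @ unit cost 12 (adds 36)
total cost = 140

Minimum cost for 18 units: 140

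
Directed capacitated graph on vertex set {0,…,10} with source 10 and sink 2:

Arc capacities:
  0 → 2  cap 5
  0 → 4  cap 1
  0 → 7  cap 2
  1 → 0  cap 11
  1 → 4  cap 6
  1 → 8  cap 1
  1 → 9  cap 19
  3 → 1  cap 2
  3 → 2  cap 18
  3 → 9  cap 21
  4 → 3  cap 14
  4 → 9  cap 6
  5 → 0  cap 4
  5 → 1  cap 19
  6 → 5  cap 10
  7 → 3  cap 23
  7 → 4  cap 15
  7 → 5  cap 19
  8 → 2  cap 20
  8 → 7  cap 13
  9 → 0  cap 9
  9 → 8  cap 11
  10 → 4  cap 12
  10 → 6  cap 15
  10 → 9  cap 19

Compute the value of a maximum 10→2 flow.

augment #1: 10→4→3→2 bottleneck 12, total now 12
augment #2: 10→9→0→2 bottleneck 5, total now 17
augment #3: 10→9→8→2 bottleneck 11, total now 28
augment #4: 10→6→5→1→8→2 bottleneck 1, total now 29
augment #5: 10→9→0→4→3→2 bottleneck 1, total now 30
augment #6: 10→9→0→7→3→2 bottleneck 2, total now 32
augment #7: 10→6→5→1→4→3→2 bottleneck 1, total now 33

Maximum flow value: 33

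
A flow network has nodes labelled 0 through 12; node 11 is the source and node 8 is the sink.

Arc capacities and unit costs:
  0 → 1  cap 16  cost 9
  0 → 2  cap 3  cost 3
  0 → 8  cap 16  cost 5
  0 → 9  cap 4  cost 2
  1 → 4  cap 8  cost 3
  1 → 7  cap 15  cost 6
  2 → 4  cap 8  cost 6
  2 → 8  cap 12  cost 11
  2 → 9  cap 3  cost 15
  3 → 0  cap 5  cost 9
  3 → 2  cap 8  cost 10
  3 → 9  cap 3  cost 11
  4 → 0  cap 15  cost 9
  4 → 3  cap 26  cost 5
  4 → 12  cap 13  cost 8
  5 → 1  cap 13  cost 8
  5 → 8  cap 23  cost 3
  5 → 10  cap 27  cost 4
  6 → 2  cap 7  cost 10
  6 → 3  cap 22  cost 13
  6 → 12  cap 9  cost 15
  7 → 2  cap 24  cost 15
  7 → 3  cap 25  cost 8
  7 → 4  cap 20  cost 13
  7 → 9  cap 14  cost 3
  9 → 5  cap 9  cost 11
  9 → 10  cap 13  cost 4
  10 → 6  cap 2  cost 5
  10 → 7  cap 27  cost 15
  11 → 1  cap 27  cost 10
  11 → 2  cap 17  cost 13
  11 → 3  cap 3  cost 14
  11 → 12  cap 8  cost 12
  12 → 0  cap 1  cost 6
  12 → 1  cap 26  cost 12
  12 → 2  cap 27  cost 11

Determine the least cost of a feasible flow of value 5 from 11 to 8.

Minimum cost for 5 units: 119

shortest-cost path #1: 11→12→0→8 push 1 @ unit cost 23 (adds 23)
shortest-cost path #2: 11→2→8 push 4 @ unit cost 24 (adds 96)
total cost = 119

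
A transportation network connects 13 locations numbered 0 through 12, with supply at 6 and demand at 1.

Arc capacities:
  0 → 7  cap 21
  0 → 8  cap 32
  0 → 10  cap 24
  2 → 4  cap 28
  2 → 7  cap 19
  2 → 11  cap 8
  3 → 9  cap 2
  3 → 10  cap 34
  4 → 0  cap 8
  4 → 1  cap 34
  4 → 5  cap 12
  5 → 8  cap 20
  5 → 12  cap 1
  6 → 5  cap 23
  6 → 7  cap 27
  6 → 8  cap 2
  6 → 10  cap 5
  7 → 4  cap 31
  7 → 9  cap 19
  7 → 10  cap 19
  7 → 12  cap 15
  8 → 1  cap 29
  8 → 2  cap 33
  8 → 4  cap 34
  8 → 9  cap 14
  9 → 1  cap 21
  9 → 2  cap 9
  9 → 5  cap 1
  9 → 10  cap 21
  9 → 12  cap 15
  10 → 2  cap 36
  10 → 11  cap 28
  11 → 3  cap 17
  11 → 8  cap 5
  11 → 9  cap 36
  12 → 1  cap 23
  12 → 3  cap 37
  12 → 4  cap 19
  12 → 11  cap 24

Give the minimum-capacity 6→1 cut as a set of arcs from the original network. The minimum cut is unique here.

augment #1: 6→8→1 push 2
augment #2: 6→5→8→1 push 20
augment #3: 6→5→12→1 push 1
augment #4: 6→7→4→1 push 27
augment #5: 6→10→2→4→1 push 5
max flow = 55; residual-reachable set from 6 gives S-side
cut edges (S→T): {(5,8), (5,12), (6,7), (6,8), (6,10)} total cap 55

Min-cut arcs: {(5,8), (5,12), (6,7), (6,8), (6,10)} (total capacity 55)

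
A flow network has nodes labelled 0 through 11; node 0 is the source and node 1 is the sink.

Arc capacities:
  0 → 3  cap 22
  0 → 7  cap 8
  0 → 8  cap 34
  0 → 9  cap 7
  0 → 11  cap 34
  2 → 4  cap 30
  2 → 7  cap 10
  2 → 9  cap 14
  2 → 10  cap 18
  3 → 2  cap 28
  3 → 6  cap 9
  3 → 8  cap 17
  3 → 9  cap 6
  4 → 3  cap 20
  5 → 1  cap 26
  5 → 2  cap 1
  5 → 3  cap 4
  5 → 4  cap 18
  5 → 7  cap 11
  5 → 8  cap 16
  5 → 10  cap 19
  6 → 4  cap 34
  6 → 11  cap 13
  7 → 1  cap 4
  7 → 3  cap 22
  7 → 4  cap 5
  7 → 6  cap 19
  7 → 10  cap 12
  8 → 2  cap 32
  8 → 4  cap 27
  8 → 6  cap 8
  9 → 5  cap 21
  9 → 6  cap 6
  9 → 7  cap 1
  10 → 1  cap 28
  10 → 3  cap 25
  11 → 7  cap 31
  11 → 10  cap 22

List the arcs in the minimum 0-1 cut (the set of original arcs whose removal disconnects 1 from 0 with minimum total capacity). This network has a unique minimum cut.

Min-cut arcs: {(7,1), (9,5), (10,1)} (total capacity 53)

augment #1: 0→7→1 push 4
augment #2: 0→7→10→1 push 4
augment #3: 0→9→5→1 push 7
augment #4: 0→11→10→1 push 22
augment #5: 0→3→2→10→1 push 2
augment #6: 0→3→9→5→1 push 6
augment #7: 0→3→2→9→5→1 push 8
max flow = 53; residual-reachable set from 0 gives S-side
cut edges (S→T): {(7,1), (9,5), (10,1)} total cap 53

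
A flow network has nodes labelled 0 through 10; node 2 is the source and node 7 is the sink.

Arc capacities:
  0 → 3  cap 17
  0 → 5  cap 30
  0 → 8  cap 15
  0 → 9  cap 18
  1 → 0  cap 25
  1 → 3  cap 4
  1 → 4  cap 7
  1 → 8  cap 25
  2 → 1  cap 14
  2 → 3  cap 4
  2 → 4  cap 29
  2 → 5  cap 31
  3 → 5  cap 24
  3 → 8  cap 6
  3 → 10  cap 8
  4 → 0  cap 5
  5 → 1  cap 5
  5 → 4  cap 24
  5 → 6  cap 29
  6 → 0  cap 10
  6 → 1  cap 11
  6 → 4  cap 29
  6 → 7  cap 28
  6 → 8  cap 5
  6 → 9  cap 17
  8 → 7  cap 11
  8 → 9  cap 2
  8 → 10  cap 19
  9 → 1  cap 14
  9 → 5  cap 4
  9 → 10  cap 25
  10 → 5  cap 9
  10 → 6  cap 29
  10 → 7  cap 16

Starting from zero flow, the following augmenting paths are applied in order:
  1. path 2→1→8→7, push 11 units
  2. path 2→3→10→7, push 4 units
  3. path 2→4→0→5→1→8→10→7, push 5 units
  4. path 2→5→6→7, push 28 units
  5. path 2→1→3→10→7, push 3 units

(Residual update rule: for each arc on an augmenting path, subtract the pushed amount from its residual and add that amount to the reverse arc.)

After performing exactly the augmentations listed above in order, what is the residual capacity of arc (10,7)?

Residual capacity of (10,7): 4

after path 1 (2→1→8→7, push 11): res(10,7)=16
after path 2 (2→3→10→7, push 4): res(10,7)=12
after path 3 (2→4→0→5→1→8→10→7, push 5): res(10,7)=7
after path 4 (2→5→6→7, push 28): res(10,7)=7
after path 5 (2→1→3→10→7, push 3): res(10,7)=4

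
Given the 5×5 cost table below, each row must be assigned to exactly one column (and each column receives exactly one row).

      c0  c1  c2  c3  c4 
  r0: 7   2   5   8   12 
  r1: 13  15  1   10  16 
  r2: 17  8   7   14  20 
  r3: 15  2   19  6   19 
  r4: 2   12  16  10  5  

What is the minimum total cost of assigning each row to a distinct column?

Minimum assignment cost: 27

optimal assignment: row0→col0 (cost 7), row1→col2 (cost 1), row2→col1 (cost 8), row3→col3 (cost 6), row4→col4 (cost 5)
total = 7 + 1 + 8 + 6 + 5 = 27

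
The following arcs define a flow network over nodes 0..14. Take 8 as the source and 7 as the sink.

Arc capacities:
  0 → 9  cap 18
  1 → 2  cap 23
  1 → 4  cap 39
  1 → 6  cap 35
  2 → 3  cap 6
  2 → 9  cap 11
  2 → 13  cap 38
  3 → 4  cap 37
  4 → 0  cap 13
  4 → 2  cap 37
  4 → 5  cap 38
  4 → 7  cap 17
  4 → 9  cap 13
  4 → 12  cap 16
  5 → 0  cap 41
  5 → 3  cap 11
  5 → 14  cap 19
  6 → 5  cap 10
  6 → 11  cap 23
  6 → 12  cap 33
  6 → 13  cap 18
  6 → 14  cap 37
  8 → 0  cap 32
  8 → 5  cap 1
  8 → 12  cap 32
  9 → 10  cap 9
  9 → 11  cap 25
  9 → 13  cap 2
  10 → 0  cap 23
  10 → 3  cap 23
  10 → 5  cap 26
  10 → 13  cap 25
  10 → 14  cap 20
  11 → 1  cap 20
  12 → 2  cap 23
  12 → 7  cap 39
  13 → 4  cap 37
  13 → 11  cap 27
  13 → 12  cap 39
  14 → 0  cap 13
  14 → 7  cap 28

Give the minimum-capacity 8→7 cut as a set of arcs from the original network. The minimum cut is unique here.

augment #1: 8→12→7 push 32
augment #2: 8→5→14→7 push 1
augment #3: 8→0→9→10→14→7 push 9
augment #4: 8→0→9→13→4→7 push 2
augment #5: 8→0→9→11→1→4→7 push 7
max flow = 51; residual-reachable set from 8 gives S-side
cut edges (S→T): {(0,9), (8,5), (8,12)} total cap 51

Min-cut arcs: {(0,9), (8,5), (8,12)} (total capacity 51)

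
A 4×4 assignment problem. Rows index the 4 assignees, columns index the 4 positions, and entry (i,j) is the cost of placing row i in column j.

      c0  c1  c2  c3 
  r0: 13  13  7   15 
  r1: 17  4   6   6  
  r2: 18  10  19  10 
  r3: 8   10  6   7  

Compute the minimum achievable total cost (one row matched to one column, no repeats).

optimal assignment: row0→col2 (cost 7), row1→col1 (cost 4), row2→col3 (cost 10), row3→col0 (cost 8)
total = 7 + 4 + 10 + 8 = 29

Minimum assignment cost: 29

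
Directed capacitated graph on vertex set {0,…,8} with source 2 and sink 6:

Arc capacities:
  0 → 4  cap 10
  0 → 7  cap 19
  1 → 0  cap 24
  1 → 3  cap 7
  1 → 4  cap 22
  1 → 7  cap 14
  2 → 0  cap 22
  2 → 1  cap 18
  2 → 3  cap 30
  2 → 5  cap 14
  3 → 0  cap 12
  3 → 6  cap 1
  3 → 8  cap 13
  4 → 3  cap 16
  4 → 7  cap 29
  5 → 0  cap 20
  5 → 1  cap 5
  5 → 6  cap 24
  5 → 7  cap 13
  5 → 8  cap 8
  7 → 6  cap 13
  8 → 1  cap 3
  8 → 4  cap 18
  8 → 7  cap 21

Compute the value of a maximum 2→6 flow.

Maximum flow value: 28

augment #1: 2→3→6 bottleneck 1, total now 1
augment #2: 2→5→6 bottleneck 14, total now 15
augment #3: 2→0→7→6 bottleneck 13, total now 28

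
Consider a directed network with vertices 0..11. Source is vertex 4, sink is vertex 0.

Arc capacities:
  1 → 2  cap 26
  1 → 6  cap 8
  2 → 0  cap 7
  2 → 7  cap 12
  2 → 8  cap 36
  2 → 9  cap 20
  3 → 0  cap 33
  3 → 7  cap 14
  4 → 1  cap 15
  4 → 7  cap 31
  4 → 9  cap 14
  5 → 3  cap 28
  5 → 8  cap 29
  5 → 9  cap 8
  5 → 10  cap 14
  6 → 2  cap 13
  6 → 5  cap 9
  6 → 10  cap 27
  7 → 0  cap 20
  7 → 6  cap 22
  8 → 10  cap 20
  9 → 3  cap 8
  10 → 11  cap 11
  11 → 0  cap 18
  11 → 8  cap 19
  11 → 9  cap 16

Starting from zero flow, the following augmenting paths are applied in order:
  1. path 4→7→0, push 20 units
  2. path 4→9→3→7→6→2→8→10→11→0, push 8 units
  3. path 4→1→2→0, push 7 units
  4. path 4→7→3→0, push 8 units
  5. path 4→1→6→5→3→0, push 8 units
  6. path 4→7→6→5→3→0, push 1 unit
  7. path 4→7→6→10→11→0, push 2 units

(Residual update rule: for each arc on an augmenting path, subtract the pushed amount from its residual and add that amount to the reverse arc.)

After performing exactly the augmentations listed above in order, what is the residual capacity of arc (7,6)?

Residual capacity of (7,6): 11

after path 1 (4→7→0, push 20): res(7,6)=22
after path 2 (4→9→3→7→6→2→8→10→11→0, push 8): res(7,6)=14
after path 3 (4→1→2→0, push 7): res(7,6)=14
after path 4 (4→7→3→0, push 8): res(7,6)=14
after path 5 (4→1→6→5→3→0, push 8): res(7,6)=14
after path 6 (4→7→6→5→3→0, push 1): res(7,6)=13
after path 7 (4→7→6→10→11→0, push 2): res(7,6)=11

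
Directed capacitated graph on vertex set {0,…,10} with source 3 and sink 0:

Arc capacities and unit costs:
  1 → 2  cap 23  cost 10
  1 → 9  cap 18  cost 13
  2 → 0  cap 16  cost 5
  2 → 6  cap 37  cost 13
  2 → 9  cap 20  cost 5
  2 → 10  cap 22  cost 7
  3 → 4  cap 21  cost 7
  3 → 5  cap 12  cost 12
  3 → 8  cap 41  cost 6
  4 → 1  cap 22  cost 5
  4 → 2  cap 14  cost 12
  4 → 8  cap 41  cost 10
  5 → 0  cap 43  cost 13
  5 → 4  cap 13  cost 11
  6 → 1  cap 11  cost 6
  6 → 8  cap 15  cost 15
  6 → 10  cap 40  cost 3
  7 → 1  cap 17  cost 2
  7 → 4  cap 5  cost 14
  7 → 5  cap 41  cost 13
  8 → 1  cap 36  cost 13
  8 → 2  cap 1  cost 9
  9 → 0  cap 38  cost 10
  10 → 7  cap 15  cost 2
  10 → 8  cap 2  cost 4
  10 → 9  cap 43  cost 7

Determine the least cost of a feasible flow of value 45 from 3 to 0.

shortest-cost path #1: 3→8→2→0 push 1 @ unit cost 20 (adds 20)
shortest-cost path #2: 3→4→2→0 push 14 @ unit cost 24 (adds 336)
shortest-cost path #3: 3→5→0 push 12 @ unit cost 25 (adds 300)
shortest-cost path #4: 3→4→1→2→0 push 1 @ unit cost 27 (adds 27)
shortest-cost path #5: 3→4→1→9→0 push 6 @ unit cost 35 (adds 210)
shortest-cost path #6: 3→8→1→9→0 push 11 @ unit cost 42 (adds 462)
total cost = 1355

Minimum cost for 45 units: 1355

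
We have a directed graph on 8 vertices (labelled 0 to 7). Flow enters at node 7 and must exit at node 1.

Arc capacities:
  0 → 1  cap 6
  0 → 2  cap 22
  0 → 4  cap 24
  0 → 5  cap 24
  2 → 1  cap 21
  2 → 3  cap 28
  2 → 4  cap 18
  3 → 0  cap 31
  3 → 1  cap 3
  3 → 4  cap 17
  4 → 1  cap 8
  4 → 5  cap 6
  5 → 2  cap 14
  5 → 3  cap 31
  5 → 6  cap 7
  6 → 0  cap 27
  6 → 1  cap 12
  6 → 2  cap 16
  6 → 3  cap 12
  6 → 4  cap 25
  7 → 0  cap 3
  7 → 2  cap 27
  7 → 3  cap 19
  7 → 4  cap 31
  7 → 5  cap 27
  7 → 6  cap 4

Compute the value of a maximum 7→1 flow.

augment #1: 7→0→1 bottleneck 3, total now 3
augment #2: 7→2→1 bottleneck 21, total now 24
augment #3: 7→3→1 bottleneck 3, total now 27
augment #4: 7→4→1 bottleneck 8, total now 35
augment #5: 7→6→1 bottleneck 4, total now 39
augment #6: 7→3→0→1 bottleneck 3, total now 42
augment #7: 7→5→6→1 bottleneck 7, total now 49

Maximum flow value: 49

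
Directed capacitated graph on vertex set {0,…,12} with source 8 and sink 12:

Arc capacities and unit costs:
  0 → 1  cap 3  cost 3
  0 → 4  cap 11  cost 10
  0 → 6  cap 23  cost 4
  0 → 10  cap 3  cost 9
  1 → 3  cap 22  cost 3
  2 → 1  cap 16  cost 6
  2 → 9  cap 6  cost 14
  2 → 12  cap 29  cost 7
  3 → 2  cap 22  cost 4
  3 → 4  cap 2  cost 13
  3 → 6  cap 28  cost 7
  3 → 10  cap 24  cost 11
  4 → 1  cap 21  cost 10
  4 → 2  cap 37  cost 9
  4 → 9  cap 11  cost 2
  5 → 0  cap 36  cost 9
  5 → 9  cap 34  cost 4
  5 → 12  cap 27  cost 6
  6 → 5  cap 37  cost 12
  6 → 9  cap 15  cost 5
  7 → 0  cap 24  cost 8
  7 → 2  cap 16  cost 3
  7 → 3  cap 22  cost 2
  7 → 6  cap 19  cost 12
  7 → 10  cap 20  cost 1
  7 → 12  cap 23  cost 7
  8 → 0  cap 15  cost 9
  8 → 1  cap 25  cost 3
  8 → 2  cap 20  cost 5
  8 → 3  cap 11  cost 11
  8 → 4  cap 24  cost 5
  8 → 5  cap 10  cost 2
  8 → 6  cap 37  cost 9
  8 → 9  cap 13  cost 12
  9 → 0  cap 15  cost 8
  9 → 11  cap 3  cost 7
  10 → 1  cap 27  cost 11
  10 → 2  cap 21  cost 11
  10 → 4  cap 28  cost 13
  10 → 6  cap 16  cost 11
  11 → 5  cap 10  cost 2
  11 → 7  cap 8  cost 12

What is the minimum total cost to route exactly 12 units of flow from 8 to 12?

Minimum cost for 12 units: 104

shortest-cost path #1: 8→5→12 push 10 @ unit cost 8 (adds 80)
shortest-cost path #2: 8→2→12 push 2 @ unit cost 12 (adds 24)
total cost = 104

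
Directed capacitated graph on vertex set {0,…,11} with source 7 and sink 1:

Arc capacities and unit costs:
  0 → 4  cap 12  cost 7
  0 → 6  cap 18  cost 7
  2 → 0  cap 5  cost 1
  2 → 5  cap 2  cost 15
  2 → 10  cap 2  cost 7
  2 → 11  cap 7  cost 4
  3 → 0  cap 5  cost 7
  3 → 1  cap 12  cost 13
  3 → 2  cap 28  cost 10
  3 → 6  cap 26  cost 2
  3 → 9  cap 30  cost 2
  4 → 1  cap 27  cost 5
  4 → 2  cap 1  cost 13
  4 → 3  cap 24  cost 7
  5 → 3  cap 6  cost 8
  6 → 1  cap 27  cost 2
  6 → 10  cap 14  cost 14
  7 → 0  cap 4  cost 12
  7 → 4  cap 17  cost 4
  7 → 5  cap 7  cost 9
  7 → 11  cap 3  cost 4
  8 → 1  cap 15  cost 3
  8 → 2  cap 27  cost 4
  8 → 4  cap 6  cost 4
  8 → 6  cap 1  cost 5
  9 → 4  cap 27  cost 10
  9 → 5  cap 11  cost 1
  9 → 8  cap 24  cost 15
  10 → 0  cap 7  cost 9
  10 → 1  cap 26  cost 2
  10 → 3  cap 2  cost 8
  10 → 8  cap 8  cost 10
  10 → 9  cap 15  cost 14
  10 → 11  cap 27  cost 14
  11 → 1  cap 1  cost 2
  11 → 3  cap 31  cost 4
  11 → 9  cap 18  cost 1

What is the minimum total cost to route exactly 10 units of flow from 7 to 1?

Minimum cost for 10 units: 87

shortest-cost path #1: 7→11→1 push 1 @ unit cost 6 (adds 6)
shortest-cost path #2: 7→4→1 push 9 @ unit cost 9 (adds 81)
total cost = 87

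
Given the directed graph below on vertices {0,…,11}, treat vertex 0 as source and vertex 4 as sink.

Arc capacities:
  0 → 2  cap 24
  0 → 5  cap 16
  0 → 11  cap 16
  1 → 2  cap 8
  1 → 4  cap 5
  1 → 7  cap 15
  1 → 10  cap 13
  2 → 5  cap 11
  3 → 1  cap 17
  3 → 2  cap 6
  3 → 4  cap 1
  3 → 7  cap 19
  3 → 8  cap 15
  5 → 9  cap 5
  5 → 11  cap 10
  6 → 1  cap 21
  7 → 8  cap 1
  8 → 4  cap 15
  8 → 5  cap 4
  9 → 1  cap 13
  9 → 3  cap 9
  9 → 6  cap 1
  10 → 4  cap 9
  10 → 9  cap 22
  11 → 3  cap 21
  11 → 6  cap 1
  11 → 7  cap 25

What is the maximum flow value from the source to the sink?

Maximum flow value: 28

augment #1: 0→11→3→4 bottleneck 1, total now 1
augment #2: 0→5→9→1→4 bottleneck 5, total now 6
augment #3: 0→11→3→8→4 bottleneck 15, total now 21
augment #4: 0→5→11→3→1→10→4 bottleneck 5, total now 26
augment #5: 0→5→11→6→1→10→4 bottleneck 1, total now 27
augment #6: 0→5→11→7→8→3→1→10→4 bottleneck 1, total now 28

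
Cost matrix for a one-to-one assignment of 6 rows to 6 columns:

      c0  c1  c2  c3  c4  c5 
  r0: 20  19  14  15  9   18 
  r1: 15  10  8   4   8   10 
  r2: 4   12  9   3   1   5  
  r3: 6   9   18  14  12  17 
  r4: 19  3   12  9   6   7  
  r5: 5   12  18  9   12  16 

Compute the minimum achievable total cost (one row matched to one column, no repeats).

one of 2 optimal assignments: row0→col2 (cost 14), row1→col3 (cost 4), row2→col4 (cost 1), row3→col1 (cost 9), row4→col5 (cost 7), row5→col0 (cost 5)
total = 14 + 4 + 1 + 9 + 7 + 5 = 40

Minimum assignment cost: 40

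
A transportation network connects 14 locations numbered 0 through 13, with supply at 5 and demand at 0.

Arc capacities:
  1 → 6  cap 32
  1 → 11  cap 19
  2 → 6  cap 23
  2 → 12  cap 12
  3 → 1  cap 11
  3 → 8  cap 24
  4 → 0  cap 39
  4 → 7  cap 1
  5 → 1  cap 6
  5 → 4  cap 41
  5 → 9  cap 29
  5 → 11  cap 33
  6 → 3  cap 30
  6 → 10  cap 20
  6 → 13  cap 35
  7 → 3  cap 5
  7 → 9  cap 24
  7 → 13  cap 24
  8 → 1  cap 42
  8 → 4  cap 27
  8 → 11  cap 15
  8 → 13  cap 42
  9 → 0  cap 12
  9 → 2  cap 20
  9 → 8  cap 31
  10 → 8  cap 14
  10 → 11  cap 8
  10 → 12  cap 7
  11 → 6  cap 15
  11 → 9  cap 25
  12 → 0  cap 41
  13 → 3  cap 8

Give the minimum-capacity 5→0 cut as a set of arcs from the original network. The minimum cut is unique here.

augment #1: 5→4→0 push 39
augment #2: 5→9→0 push 12
augment #3: 5→9→2→12→0 push 12
augment #4: 5→1→6→10→12→0 push 6
augment #5: 5→11→6→10→12→0 push 1
max flow = 70; residual-reachable set from 5 gives S-side
cut edges (S→T): {(2,12), (4,0), (9,0), (10,12)} total cap 70

Min-cut arcs: {(2,12), (4,0), (9,0), (10,12)} (total capacity 70)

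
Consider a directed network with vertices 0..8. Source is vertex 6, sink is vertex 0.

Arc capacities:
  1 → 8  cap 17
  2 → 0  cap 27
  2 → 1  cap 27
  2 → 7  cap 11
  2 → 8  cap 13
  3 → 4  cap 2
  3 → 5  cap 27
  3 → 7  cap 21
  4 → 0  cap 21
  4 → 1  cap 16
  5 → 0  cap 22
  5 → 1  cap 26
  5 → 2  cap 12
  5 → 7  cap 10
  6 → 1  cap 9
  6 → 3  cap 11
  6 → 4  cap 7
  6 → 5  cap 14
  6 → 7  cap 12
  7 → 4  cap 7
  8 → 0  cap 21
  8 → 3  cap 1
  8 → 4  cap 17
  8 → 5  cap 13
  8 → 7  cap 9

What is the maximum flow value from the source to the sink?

Maximum flow value: 48

augment #1: 6→4→0 bottleneck 7, total now 7
augment #2: 6→5→0 bottleneck 14, total now 21
augment #3: 6→1→8→0 bottleneck 9, total now 30
augment #4: 6→3→4→0 bottleneck 2, total now 32
augment #5: 6→3→5→0 bottleneck 8, total now 40
augment #6: 6→7→4→0 bottleneck 7, total now 47
augment #7: 6→3→5→2→0 bottleneck 1, total now 48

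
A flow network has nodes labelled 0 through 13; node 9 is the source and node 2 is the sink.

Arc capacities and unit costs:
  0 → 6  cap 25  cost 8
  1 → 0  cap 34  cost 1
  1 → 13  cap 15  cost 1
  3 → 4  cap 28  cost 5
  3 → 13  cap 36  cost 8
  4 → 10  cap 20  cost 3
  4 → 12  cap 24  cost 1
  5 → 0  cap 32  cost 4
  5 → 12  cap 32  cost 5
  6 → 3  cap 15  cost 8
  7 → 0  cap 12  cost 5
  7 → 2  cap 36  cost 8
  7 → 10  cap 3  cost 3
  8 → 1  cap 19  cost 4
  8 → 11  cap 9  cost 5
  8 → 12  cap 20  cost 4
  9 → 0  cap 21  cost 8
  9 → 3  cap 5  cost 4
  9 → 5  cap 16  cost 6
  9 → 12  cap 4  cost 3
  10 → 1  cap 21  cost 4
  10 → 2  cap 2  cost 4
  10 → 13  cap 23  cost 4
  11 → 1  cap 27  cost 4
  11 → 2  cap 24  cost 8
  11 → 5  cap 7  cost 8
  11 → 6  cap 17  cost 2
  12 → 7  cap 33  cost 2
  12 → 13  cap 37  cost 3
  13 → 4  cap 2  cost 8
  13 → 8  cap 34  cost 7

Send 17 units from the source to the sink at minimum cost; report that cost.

Minimum cost for 17 units: 312

shortest-cost path #1: 9→12→7→10→2 push 2 @ unit cost 12 (adds 24)
shortest-cost path #2: 9→12→7→2 push 2 @ unit cost 13 (adds 26)
shortest-cost path #3: 9→3→4→10→7→2 push 2 @ unit cost 17 (adds 34)
shortest-cost path #4: 9→3→4→12→7→2 push 3 @ unit cost 20 (adds 60)
shortest-cost path #5: 9→5→12→7→2 push 8 @ unit cost 21 (adds 168)
total cost = 312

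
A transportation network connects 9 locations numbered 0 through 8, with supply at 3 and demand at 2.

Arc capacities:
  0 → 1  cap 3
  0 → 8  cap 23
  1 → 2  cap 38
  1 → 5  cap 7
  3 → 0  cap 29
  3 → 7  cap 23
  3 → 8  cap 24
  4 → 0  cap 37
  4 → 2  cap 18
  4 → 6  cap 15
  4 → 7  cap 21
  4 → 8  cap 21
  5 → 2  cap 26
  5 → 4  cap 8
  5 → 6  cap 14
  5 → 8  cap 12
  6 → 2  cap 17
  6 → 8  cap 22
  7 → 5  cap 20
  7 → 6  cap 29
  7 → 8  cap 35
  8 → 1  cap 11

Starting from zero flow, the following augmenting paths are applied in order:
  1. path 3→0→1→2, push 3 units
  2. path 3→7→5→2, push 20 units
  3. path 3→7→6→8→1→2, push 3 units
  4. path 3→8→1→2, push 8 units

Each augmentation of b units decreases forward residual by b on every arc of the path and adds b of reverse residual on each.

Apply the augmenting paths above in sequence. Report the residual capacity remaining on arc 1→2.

Residual capacity of (1,2): 24

after path 1 (3→0→1→2, push 3): res(1,2)=35
after path 2 (3→7→5→2, push 20): res(1,2)=35
after path 3 (3→7→6→8→1→2, push 3): res(1,2)=32
after path 4 (3→8→1→2, push 8): res(1,2)=24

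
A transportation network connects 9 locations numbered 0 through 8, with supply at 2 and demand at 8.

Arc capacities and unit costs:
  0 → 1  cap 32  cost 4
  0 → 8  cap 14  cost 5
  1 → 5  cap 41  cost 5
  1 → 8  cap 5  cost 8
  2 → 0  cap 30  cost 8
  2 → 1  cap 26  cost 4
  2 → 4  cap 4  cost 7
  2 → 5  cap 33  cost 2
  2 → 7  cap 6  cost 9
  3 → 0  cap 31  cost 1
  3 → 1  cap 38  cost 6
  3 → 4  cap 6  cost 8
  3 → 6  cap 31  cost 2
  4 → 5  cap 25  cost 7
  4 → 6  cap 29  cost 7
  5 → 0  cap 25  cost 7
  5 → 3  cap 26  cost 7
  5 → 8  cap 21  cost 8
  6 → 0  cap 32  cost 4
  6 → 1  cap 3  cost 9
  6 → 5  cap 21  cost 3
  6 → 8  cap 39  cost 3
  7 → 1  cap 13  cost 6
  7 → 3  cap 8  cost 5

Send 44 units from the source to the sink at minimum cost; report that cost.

shortest-cost path #1: 2→5→8 push 21 @ unit cost 10 (adds 210)
shortest-cost path #2: 2→1→8 push 5 @ unit cost 12 (adds 60)
shortest-cost path #3: 2→0→8 push 14 @ unit cost 13 (adds 182)
shortest-cost path #4: 2→5→3→6→8 push 4 @ unit cost 14 (adds 56)
total cost = 508

Minimum cost for 44 units: 508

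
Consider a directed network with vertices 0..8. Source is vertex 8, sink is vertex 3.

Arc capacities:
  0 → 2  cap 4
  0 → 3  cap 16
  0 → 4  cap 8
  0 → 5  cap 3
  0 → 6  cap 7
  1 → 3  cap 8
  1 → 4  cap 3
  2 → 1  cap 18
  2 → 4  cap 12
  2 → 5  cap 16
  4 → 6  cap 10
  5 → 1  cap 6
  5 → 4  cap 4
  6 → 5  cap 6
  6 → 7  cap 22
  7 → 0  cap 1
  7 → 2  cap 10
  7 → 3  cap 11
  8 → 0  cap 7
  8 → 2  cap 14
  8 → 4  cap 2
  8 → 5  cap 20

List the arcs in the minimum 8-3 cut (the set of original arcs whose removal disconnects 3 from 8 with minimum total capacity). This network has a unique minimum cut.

Min-cut arcs: {(1,3), (4,6), (8,0)} (total capacity 25)

augment #1: 8→0→3 push 7
augment #2: 8→2→1→3 push 8
augment #3: 8→4→6→7→3 push 2
augment #4: 8→2→4→6→7→3 push 6
augment #5: 8→5→4→6→7→3 push 2
max flow = 25; residual-reachable set from 8 gives S-side
cut edges (S→T): {(1,3), (4,6), (8,0)} total cap 25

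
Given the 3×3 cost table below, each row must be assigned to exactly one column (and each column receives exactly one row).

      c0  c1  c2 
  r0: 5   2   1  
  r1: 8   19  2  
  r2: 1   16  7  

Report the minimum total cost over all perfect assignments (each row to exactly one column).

optimal assignment: row0→col1 (cost 2), row1→col2 (cost 2), row2→col0 (cost 1)
total = 2 + 2 + 1 = 5

Minimum assignment cost: 5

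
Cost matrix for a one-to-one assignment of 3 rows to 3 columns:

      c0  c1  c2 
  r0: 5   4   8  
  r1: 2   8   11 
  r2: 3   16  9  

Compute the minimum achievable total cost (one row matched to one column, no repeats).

Minimum assignment cost: 15

optimal assignment: row0→col1 (cost 4), row1→col0 (cost 2), row2→col2 (cost 9)
total = 4 + 2 + 9 = 15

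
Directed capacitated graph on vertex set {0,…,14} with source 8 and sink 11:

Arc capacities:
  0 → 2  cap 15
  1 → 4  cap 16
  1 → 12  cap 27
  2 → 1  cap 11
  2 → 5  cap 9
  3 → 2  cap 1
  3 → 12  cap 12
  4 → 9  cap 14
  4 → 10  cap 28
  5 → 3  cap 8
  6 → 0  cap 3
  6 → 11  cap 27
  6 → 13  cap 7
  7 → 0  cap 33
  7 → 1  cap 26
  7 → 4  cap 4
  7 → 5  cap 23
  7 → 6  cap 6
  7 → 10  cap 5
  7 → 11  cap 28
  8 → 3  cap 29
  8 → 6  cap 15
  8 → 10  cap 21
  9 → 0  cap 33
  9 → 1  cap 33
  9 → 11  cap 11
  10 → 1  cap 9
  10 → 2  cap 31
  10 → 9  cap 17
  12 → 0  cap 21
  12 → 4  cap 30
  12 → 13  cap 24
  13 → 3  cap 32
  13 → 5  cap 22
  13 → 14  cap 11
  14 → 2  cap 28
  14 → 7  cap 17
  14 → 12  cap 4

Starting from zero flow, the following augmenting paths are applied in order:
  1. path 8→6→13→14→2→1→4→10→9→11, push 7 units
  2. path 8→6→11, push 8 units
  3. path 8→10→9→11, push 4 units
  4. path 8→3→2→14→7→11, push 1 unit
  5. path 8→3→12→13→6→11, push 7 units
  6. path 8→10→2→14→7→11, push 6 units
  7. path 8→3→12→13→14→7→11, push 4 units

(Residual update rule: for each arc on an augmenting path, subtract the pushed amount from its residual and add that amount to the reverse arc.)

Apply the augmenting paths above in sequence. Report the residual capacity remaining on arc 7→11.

Residual capacity of (7,11): 17

after path 1 (8→6→13→14→2→1→4→10→9→11, push 7): res(7,11)=28
after path 2 (8→6→11, push 8): res(7,11)=28
after path 3 (8→10→9→11, push 4): res(7,11)=28
after path 4 (8→3→2→14→7→11, push 1): res(7,11)=27
after path 5 (8→3→12→13→6→11, push 7): res(7,11)=27
after path 6 (8→10→2→14→7→11, push 6): res(7,11)=21
after path 7 (8→3→12→13→14→7→11, push 4): res(7,11)=17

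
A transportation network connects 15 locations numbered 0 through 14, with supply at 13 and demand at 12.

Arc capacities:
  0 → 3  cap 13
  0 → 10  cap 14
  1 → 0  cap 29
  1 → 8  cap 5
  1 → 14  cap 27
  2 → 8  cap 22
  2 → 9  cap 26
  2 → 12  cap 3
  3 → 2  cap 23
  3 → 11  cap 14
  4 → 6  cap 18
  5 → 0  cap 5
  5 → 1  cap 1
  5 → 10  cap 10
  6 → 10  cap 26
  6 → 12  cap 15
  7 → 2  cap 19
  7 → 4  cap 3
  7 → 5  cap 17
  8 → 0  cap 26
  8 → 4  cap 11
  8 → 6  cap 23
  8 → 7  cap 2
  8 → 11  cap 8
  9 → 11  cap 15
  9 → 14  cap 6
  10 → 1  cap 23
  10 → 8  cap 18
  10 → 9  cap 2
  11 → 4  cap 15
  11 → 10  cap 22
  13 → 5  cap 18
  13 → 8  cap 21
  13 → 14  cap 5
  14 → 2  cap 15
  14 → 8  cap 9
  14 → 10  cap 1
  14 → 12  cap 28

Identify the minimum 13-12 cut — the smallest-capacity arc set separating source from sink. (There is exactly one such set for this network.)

Min-cut arcs: {(5,0), (5,1), (5,10), (13,8), (13,14)} (total capacity 42)

augment #1: 13→14→12 push 5
augment #2: 13→8→6→12 push 15
augment #3: 13→5→1→14→12 push 1
augment #4: 13→8→7→2→12 push 2
augment #5: 13→5→0→3→2→12 push 1
augment #6: 13→5→10→1→14→12 push 10
augment #7: 13→5→0→10→1→14→12 push 4
augment #8: 13→8→0→10→1→14→12 push 4
max flow = 42; residual-reachable set from 13 gives S-side
cut edges (S→T): {(5,0), (5,1), (5,10), (13,8), (13,14)} total cap 42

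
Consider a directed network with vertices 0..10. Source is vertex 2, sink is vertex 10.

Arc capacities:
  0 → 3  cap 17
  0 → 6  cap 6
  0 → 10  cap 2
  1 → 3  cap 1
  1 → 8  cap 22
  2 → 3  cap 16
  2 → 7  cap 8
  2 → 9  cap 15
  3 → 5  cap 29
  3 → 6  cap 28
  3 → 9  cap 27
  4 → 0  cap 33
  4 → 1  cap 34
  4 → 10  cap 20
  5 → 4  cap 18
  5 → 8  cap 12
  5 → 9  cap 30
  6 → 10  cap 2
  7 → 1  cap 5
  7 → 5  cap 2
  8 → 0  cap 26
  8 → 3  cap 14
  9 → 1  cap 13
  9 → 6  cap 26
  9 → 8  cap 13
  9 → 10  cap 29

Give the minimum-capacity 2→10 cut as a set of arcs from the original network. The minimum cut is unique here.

Min-cut arcs: {(2,3), (2,9), (7,1), (7,5)} (total capacity 38)

augment #1: 2→9→10 push 15
augment #2: 2→3→6→10 push 2
augment #3: 2→3→9→10 push 14
augment #4: 2→7→5→4→10 push 2
augment #5: 2→7→1→8→0→10 push 2
augment #6: 2→7→1→3→5→4→10 push 1
augment #7: 2→7→1→8→3→5→4→10 push 2
max flow = 38; residual-reachable set from 2 gives S-side
cut edges (S→T): {(2,3), (2,9), (7,1), (7,5)} total cap 38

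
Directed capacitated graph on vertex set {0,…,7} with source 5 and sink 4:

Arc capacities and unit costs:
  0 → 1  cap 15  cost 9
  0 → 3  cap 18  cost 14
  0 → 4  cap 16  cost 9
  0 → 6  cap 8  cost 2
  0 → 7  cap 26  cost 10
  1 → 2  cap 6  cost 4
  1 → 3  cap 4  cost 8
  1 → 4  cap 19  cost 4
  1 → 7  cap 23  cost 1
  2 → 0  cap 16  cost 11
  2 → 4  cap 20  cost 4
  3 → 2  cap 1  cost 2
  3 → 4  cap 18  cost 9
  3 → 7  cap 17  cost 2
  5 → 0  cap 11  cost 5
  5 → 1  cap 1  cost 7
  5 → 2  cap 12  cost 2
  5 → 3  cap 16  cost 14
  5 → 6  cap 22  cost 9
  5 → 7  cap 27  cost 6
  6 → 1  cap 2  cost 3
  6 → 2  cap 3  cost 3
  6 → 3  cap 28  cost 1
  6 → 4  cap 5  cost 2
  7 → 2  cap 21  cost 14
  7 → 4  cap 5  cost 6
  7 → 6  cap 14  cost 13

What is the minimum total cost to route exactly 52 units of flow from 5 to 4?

shortest-cost path #1: 5→2→4 push 12 @ unit cost 6 (adds 72)
shortest-cost path #2: 5→0→6→4 push 5 @ unit cost 9 (adds 45)
shortest-cost path #3: 5→1→4 push 1 @ unit cost 11 (adds 11)
shortest-cost path #4: 5→7→4 push 5 @ unit cost 12 (adds 60)
shortest-cost path #5: 5→0→4 push 6 @ unit cost 14 (adds 84)
shortest-cost path #6: 5→6→0→4 push 5 @ unit cost 16 (adds 80)
shortest-cost path #7: 5→6→1→4 push 2 @ unit cost 16 (adds 32)
shortest-cost path #8: 5→6→2→4 push 3 @ unit cost 16 (adds 48)
shortest-cost path #9: 5→6→3→2→4 push 1 @ unit cost 16 (adds 16)
shortest-cost path #10: 5→6→3→4 push 11 @ unit cost 19 (adds 209)
shortest-cost path #11: 5→3→4 push 1 @ unit cost 23 (adds 23)
total cost = 680

Minimum cost for 52 units: 680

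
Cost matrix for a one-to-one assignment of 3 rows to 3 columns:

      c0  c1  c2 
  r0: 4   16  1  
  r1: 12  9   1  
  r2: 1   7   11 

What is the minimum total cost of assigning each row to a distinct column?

Minimum assignment cost: 11

optimal assignment: row0→col2 (cost 1), row1→col1 (cost 9), row2→col0 (cost 1)
total = 1 + 9 + 1 = 11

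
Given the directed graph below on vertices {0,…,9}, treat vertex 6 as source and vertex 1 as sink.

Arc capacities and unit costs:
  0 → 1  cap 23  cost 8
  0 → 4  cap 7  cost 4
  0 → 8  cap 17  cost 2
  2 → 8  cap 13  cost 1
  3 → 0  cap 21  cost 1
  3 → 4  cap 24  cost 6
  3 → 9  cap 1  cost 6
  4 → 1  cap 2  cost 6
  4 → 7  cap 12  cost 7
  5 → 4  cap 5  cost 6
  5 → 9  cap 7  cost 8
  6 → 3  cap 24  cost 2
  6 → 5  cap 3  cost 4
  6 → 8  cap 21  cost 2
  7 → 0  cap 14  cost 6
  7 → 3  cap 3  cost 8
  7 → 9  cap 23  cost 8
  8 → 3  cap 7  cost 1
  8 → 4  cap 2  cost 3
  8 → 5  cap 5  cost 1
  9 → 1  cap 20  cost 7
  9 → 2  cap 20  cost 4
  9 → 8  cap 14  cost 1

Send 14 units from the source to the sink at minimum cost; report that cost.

Minimum cost for 14 units: 154

shortest-cost path #1: 6→8→4→1 push 2 @ unit cost 11 (adds 22)
shortest-cost path #2: 6→3→0→1 push 12 @ unit cost 11 (adds 132)
total cost = 154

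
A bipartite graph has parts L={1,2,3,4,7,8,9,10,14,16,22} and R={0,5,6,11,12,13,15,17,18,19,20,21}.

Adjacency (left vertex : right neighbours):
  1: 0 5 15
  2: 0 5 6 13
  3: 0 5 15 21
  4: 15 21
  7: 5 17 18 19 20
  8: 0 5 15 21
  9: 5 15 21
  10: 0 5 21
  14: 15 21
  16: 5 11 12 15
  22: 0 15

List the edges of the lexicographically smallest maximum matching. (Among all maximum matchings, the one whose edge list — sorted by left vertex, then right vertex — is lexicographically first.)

|M| = 7 (so the lex-smallest maximum matching has 7 edges)
process left vertices in ascending order; for each, take the smallest-labelled available neighbour that still permits 7 edges overall, or leave it unmatched if none does
lex-smallest matching: {1-0, 2-6, 3-5, 4-15, 7-17, 8-21, 16-11}

Lex-smallest maximum matching: {(1,0), (2,6), (3,5), (4,15), (7,17), (8,21), (16,11)}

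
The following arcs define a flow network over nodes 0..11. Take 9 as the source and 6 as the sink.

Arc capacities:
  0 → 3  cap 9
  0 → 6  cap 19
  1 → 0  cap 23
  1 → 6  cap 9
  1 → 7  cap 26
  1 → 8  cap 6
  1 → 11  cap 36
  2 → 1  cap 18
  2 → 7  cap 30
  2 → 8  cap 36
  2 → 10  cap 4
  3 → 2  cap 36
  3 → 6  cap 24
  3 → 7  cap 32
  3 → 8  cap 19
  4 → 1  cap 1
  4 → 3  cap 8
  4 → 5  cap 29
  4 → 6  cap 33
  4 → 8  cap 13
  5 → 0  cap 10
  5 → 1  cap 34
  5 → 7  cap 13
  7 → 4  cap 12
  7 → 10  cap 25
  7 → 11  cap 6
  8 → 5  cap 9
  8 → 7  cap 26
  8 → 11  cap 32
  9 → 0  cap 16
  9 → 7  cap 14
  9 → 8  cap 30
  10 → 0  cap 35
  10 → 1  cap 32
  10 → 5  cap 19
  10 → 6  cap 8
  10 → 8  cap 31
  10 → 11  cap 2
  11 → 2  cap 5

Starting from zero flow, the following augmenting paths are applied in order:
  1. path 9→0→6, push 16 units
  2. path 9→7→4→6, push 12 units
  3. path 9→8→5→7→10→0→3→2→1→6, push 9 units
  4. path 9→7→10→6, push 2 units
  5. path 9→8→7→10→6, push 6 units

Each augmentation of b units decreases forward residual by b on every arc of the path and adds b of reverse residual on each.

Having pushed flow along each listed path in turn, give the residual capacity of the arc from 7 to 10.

after path 1 (9→0→6, push 16): res(7,10)=25
after path 2 (9→7→4→6, push 12): res(7,10)=25
after path 3 (9→8→5→7→10→0→3→2→1→6, push 9): res(7,10)=16
after path 4 (9→7→10→6, push 2): res(7,10)=14
after path 5 (9→8→7→10→6, push 6): res(7,10)=8

Residual capacity of (7,10): 8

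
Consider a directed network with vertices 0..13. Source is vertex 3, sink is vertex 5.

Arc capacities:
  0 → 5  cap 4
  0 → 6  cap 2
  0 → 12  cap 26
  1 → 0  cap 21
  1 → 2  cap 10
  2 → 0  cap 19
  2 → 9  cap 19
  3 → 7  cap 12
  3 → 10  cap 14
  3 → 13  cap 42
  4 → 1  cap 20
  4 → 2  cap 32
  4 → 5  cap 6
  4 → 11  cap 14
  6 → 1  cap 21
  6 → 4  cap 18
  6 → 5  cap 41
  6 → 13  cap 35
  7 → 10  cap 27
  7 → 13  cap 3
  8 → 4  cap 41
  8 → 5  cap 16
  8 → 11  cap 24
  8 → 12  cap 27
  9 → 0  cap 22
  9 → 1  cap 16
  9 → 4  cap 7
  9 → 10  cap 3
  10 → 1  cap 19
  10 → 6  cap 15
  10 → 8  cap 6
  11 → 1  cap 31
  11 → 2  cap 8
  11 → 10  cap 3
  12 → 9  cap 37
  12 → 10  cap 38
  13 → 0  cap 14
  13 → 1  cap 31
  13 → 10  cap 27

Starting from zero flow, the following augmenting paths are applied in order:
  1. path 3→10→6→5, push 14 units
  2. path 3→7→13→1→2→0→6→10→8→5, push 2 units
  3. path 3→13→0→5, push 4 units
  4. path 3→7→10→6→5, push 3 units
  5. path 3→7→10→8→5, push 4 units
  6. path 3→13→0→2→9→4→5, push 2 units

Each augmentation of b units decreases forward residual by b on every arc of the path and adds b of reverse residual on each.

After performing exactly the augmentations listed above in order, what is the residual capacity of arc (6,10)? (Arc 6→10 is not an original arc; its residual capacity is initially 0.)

after path 1 (3→10→6→5, push 14): res(6,10)=14
after path 2 (3→7→13→1→2→0→6→10→8→5, push 2): res(6,10)=12
after path 3 (3→13→0→5, push 4): res(6,10)=12
after path 4 (3→7→10→6→5, push 3): res(6,10)=15
after path 5 (3→7→10→8→5, push 4): res(6,10)=15
after path 6 (3→13→0→2→9→4→5, push 2): res(6,10)=15

Residual capacity of (6,10): 15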